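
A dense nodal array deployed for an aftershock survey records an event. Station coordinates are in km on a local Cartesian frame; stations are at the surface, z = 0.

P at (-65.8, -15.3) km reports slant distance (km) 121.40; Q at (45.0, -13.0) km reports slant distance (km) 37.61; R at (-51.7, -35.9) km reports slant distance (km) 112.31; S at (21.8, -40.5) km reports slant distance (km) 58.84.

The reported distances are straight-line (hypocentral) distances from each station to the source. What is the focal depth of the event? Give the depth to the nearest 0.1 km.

Each station gives a sphere (x−x_i)² + (y−y_i)² + z² = d_i² (stations at z=0).
Subtracting the P sphere from Q and R: z² cancels, leaving linear equations in x and y:
221.6 x + 4.6 y = 10953.72
28.2 x − 41.2 y = 1522.39
Solving: x ≈ 49.494, y ≈ -3.074 km (keep extra digits for the depth step; rounded: 49.5, -3.1).
Then from the P sphere: z² = 121.40² − (x + 65.8)² − (y + 15.3)² with x = 49.494, y = -3.074, so z ≈ 35.997 ≈ 36.0 km.

z ≈ 36.0 km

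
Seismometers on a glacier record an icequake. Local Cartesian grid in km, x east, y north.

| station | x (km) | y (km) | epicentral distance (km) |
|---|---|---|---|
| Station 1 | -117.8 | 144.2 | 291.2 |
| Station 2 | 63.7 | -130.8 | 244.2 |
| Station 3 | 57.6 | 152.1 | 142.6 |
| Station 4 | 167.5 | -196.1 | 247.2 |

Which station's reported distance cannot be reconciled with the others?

Solve using three stations at a time. Using Station 1, Station 3, Station 4 (subtract circle equations pairwise → linear system) gives (x, y) ≈ (158.0, 50.9).
Distances from that point to each station vs reported:
  Station 1: calculated 291.2 vs reported 291.2 → residual 0.0 km
  Station 2: calculated 204.7 vs reported 244.2 → residual 39.5 km
  Station 3: calculated 142.6 vs reported 142.6 → residual 0.0 km
  Station 4: calculated 247.2 vs reported 247.2 → residual 0.0 km
Station 1, Station 3, Station 4 are mutually consistent (residuals ≈ 0); Station 2 is off by 39.5 km.

Station 2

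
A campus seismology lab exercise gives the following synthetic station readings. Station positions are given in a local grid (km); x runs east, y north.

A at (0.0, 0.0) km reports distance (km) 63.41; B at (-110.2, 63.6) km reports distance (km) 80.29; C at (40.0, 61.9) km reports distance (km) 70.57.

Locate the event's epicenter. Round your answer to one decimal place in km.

x ≈ -30.3 km, y ≈ 55.7 km

Circle about each station: x² + y² = 63.41²; (x + 110.2)² + (y − 63.6)² = 80.29²; (x − 40.0)² + (y − 61.9)² = 70.57².
Subtracting the A equation from the B and C equations removes the quadratic terms:
-220.4 x + 127.2 y = 13763.34
80.0 x + 123.8 y = 4472.31
Solving the 2×2 system: x ≈ -30.3, y ≈ 55.7 km.
Check against A (with the unrounded x, y): √(x²+y²) = 63.41 ≈ 63.41 km. ✓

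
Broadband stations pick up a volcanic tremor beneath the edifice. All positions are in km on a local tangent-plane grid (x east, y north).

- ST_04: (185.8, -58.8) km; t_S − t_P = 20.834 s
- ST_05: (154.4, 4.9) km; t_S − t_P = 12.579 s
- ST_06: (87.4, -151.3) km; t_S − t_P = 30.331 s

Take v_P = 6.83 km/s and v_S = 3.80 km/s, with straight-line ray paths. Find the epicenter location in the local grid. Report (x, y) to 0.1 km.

Distance from S−P lag: d = Δt · v_P v_S / (v_P − v_S) = Δt · (6.83·3.80)/(6.83−3.80) ≈ 8.5657·Δt.
So d_ST_04 = 178.46, d_ST_05 = 107.75, d_ST_06 = 259.81 km.
Circle about each station: (x − 185.8)² + (y + 58.8)² = 178.46²; (x − 154.4)² + (y − 4.9)² = 107.75²; (x − 87.4)² + (y + 151.3)² = 259.81².
Subtracting the ST_04 equation from the ST_05 and ST_06 equations removes the quadratic terms:
-62.8 x + 127.4 y = 6122.20
-196.8 x − 185.0 y = -43101.89
Solving the 2×2 system: x ≈ 118.8, y ≈ 106.6 km.
Check against ST_04 (with the unrounded x, y): √((x − 185.8)²+(y + 58.8)²) = 178.47 ≈ 178.46 km. ✓

118.8 km east, 106.6 km north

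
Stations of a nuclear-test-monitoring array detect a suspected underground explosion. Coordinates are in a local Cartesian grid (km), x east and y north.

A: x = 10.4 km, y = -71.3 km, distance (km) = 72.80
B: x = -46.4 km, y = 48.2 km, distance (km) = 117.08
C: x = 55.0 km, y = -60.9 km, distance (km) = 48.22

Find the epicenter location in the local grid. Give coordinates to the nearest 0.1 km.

Circle about each station: (x − 10.4)² + (y + 71.3)² = 72.80²; (x + 46.4)² + (y − 48.2)² = 117.08²; (x − 55.0)² + (y + 60.9)² = 48.22².
Subtracting the A equation from the B and C equations removes the quadratic terms:
-113.6 x + 239.0 y = -9123.54
89.2 x + 20.8 y = 4516.63
Solving the 2×2 system: x ≈ 53.6, y ≈ -12.7 km.
Check against A (with the unrounded x, y): √((x − 10.4)²+(y + 71.3)²) = 72.80 ≈ 72.80 km. ✓

(53.6, -12.7)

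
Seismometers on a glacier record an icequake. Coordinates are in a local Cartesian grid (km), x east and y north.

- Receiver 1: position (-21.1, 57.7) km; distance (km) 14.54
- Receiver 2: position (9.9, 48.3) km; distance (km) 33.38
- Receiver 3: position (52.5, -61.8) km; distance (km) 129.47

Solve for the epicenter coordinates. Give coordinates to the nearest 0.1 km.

x ≈ -23.1 km, y ≈ 43.3 km

Circle about each station: (x + 21.1)² + (y − 57.7)² = 14.54²; (x − 9.9)² + (y − 48.3)² = 33.38²; (x − 52.5)² + (y + 61.8)² = 129.47².
Subtracting the Receiver 1 equation from the Receiver 2 and Receiver 3 equations removes the quadratic terms:
62.0 x − 18.8 y = -2246.41
147.2 x − 239.0 y = -13750.08
Solving the 2×2 system: x ≈ -23.1, y ≈ 43.3 km.
Check against Receiver 1 (with the unrounded x, y): √((x + 21.1)²+(y − 57.7)²) = 14.54 ≈ 14.54 km. ✓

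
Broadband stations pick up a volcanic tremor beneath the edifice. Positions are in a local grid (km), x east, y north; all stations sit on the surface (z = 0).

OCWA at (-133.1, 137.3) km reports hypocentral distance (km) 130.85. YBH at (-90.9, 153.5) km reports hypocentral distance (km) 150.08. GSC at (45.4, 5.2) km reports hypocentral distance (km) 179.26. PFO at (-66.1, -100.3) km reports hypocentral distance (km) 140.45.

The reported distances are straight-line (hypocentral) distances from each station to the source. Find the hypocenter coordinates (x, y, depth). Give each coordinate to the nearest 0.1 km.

(-126.5, 16.4, 49.6)

Each station gives a sphere (x−x_i)² + (y−y_i)² + z² = d_i² (stations at z=0).
Subtracting the OCWA sphere from YBH and GSC: z² cancels, leaving linear equations in x and y:
84.4 x + 32.4 y = -10144.12
357.0 x − 264.2 y = -49491.13
Solving: x ≈ -126.489, y ≈ 16.406 km (keep extra digits for the depth step; rounded: -126.5, 16.4).
Then from the OCWA sphere: z² = 130.85² − (x + 133.1)² − (y − 137.3)² with x = -126.489, y = 16.406, so z ≈ 49.625 ≈ 49.6 km.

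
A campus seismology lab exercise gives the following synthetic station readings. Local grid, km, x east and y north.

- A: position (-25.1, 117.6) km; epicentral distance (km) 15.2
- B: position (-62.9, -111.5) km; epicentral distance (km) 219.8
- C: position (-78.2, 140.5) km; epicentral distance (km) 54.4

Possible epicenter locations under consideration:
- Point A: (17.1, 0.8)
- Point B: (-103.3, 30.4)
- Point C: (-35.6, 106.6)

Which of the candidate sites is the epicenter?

For each candidate, compare |candidate − station| to the reported distance:
Point A: residuals A 109.0, B 81.9, C 114.7 → max 114.7 km
Point B: residuals A 101.9, B 72.3, C 58.5 → max 101.9 km
Point C: residuals A 0.0, B 0.0, C 0.0 → max 0.0 km
Only Point C has all residuals ≈ 0.

Point C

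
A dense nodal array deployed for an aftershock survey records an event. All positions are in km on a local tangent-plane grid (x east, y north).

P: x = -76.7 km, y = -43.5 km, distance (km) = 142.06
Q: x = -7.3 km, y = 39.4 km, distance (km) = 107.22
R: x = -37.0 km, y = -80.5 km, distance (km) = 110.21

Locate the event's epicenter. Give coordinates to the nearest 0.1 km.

(65.3, -39.5)

Circle about each station: (x + 76.7)² + (y + 43.5)² = 142.06²; (x + 7.3)² + (y − 39.4)² = 107.22²; (x + 37.0)² + (y + 80.5)² = 110.21².
Subtracting the P equation from the Q and R equations removes the quadratic terms:
138.8 x + 165.8 y = 2515.43
79.4 x − 74.0 y = 8108.91
Solving the 2×2 system: x ≈ 65.3, y ≈ -39.5 km.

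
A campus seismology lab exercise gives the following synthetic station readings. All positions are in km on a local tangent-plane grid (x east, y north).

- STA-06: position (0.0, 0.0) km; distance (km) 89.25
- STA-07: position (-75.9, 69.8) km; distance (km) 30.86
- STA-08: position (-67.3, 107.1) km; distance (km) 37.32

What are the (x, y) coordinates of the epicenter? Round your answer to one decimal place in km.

Circle about each station: x² + y² = 89.25²; (x + 75.9)² + (y − 69.8)² = 30.86²; (x + 67.3)² + (y − 107.1)² = 37.32².
Subtracting the STA-06 equation from the STA-07 and STA-08 equations removes the quadratic terms:
-151.8 x + 139.6 y = 17646.07
-134.6 x + 214.2 y = 22572.48
Solving the 2×2 system: x ≈ -45.8, y ≈ 76.6 km.

x ≈ -45.8 km, y ≈ 76.6 km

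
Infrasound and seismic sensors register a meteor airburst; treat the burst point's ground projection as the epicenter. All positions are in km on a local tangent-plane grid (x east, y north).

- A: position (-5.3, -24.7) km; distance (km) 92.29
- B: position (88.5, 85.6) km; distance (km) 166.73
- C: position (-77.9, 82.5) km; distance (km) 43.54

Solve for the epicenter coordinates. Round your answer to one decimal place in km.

x ≈ -71.7 km, y ≈ 39.4 km

Circle about each station: (x + 5.3)² + (y + 24.7)² = 92.29²; (x − 88.5)² + (y − 85.6)² = 166.73²; (x + 77.9)² + (y − 82.5)² = 43.54².
Subtracting the A equation from the B and C equations removes the quadratic terms:
187.6 x + 220.6 y = -4760.02
-145.2 x + 214.4 y = 18858.19
Solving the 2×2 system: x ≈ -71.7, y ≈ 39.4 km.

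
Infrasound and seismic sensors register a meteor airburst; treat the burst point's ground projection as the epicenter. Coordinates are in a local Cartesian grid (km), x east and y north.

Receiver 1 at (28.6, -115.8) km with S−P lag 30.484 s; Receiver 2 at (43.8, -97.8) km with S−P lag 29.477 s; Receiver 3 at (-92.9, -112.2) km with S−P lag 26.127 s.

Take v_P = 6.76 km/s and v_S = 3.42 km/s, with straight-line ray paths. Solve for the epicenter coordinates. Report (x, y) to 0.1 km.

(-75.4, 67.8)

Distance from S−P lag: d = Δt · v_P v_S / (v_P − v_S) = Δt · (6.76·3.42)/(6.76−3.42) ≈ 6.9219·Δt.
So d_Receiver 1 = 211.01, d_Receiver 2 = 204.04, d_Receiver 3 = 180.85 km.
Circle about each station: (x − 28.6)² + (y + 115.8)² = 211.01²; (x − 43.8)² + (y + 97.8)² = 204.04²; (x + 92.9)² + (y + 112.2)² = 180.85².
Subtracting the Receiver 1 equation from the Receiver 2 and Receiver 3 equations removes the quadratic terms:
30.4 x + 36.0 y = 148.58
-243.0 x + 7.2 y = 18810.15
Solving the 2×2 system: x ≈ -75.4, y ≈ 67.8 km.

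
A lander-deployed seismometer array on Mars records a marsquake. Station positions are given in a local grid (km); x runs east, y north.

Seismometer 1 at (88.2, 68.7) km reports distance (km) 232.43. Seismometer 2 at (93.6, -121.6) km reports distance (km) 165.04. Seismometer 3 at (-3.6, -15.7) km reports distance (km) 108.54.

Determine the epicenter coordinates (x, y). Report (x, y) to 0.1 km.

Circle about each station: (x − 88.2)² + (y − 68.7)² = 232.43²; (x − 93.6)² + (y + 121.6)² = 165.04²; (x + 3.6)² + (y + 15.7)² = 108.54².
Subtracting pairs of circle equations eliminates x²+y² and gives linear equations (the radical axes):
10.8 x − 380.6 y = 37834.09
-183.6 x − 168.8 y = 30003.29
Solving the 2×2 system: x ≈ -70.2, y ≈ -101.4 km.

x ≈ -70.2 km, y ≈ -101.4 km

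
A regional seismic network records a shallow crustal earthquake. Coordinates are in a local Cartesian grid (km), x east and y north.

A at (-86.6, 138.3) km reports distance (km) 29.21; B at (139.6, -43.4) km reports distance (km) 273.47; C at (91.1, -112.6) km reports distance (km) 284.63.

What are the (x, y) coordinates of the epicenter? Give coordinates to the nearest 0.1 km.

Circle about each station: (x + 86.6)² + (y − 138.3)² = 29.21²; (x − 139.6)² + (y + 43.4)² = 273.47²; (x − 91.1)² + (y + 112.6)² = 284.63².
Subtracting the A equation from the B and C equations removes the quadratic terms:
452.4 x − 363.4 y = -79187.35
355.4 x − 501.8 y = -85809.49
Solving the 2×2 system: x ≈ -87.4, y ≈ 109.1 km.

x ≈ -87.4 km, y ≈ 109.1 km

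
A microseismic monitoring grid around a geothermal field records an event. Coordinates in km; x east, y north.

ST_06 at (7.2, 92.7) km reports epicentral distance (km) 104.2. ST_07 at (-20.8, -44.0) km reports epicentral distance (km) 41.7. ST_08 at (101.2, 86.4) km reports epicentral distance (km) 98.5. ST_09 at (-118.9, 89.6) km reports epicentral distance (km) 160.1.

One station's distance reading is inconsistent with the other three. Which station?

ST_08

Solve using three stations at a time. Using ST_06, ST_07, ST_09 (subtract circle equations pairwise → linear system) gives (x, y) ≈ (5.3, -11.5).
Distances from that point to each station vs reported:
  ST_06: calculated 104.2 vs reported 104.2 → residual 0.0 km
  ST_07: calculated 41.7 vs reported 41.7 → residual 0.0 km
  ST_08: calculated 137.1 vs reported 98.5 → residual 38.6 km
  ST_09: calculated 160.1 vs reported 160.1 → residual 0.0 km
ST_06, ST_07, ST_09 are mutually consistent (residuals ≈ 0); ST_08 is off by 38.6 km.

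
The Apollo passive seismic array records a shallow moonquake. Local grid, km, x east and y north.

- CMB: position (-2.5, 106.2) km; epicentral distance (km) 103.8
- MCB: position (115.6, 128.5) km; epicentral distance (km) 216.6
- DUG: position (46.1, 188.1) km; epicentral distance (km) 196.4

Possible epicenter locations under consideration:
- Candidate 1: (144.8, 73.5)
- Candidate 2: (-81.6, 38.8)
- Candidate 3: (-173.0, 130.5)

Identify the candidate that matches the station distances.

For each candidate, compare |candidate − station| to the reported distance:
Candidate 1: residuals CMB 47.1, MCB 154.3, DUG 45.2 → max 154.3 km
Candidate 2: residuals CMB 0.1, MCB 0.0, DUG 0.1 → max 0.1 km
Candidate 3: residuals CMB 68.4, MCB 72.0, DUG 30.1 → max 72.0 km
Only Candidate 2 has all residuals ≈ 0.

Candidate 2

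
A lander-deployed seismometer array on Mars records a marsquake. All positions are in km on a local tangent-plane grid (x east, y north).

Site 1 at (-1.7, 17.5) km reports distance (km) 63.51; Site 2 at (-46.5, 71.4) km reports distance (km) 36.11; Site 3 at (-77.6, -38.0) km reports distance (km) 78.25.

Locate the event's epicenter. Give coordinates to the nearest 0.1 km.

x ≈ -61.6 km, y ≈ 38.6 km

Circle about each station: (x + 1.7)² + (y − 17.5)² = 63.51²; (x + 46.5)² + (y − 71.4)² = 36.11²; (x + 77.6)² + (y + 38.0)² = 78.25².
Subtracting the Site 1 equation from the Site 2 and Site 3 equations removes the quadratic terms:
-89.6 x + 107.8 y = 9680.66
-151.8 x − 111.0 y = 5067.08
Solving the 2×2 system: x ≈ -61.6, y ≈ 38.6 km.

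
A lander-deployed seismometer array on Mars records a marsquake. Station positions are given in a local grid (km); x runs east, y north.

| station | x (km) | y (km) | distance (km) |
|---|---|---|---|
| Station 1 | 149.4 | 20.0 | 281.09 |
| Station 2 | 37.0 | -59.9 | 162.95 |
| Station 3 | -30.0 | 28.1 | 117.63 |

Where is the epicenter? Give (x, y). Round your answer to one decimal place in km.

Circle about each station: (x − 149.4)² + (y − 20.0)² = 281.09²; (x − 37.0)² + (y + 59.9)² = 162.95²; (x + 30.0)² + (y − 28.1)² = 117.63².
Subtracting the Station 1 equation from the Station 2 and Station 3 equations removes the quadratic terms:
-224.8 x − 159.8 y = 34695.54
-358.8 x + 16.2 y = 44144.02
Solving the 2×2 system: x ≈ -124.9, y ≈ -41.4 km.

x ≈ -124.9 km, y ≈ -41.4 km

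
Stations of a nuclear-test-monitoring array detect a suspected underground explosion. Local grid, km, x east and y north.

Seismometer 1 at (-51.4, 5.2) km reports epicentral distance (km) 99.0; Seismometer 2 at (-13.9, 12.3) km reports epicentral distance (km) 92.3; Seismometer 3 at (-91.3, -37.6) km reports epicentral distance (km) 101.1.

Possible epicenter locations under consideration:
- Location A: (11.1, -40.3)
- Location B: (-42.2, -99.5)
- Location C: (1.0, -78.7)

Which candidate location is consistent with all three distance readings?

Location C

For each candidate, compare |candidate − station| to the reported distance:
Location A: residuals Seismometer 1 21.7, Seismometer 2 34.1, Seismometer 3 1.3 → max 34.1 km
Location B: residuals Seismometer 1 6.1, Seismometer 2 23.0, Seismometer 3 22.1 → max 23.0 km
Location C: residuals Seismometer 1 0.1, Seismometer 2 0.1, Seismometer 3 0.1 → max 0.1 km
Only Location C has all residuals ≈ 0.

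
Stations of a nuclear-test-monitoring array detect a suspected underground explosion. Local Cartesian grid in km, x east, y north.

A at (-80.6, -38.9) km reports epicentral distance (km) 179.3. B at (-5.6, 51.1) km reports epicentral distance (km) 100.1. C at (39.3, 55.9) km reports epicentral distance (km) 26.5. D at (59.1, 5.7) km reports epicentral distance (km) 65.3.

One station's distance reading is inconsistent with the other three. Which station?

B

Solve using three stations at a time. Using A, C, D (subtract circle equations pairwise → linear system) gives (x, y) ≈ (61.1, 71.0).
Distances from that point to each station vs reported:
  A: calculated 179.3 vs reported 179.3 → residual 0.0 km
  B: calculated 69.6 vs reported 100.1 → residual 30.5 km
  C: calculated 26.5 vs reported 26.5 → residual 0.0 km
  D: calculated 65.3 vs reported 65.3 → residual 0.0 km
A, C, D are mutually consistent (residuals ≈ 0); B is off by 30.5 km.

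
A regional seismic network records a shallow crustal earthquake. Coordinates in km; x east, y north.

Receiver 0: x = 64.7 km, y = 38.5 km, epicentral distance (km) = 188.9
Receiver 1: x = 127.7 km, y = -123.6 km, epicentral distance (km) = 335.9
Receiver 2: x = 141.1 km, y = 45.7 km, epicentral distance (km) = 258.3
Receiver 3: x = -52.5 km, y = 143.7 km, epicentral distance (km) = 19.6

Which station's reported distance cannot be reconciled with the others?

Receiver 3

Solve using three stations at a time. Using Receiver 0, Receiver 1, Receiver 2 (subtract circle equations pairwise → linear system) gives (x, y) ≈ (-107.2, 116.4).
Distances from that point to each station vs reported:
  Receiver 0: calculated 188.7 vs reported 188.9 → residual 0.2 km
  Receiver 1: calculated 335.8 vs reported 335.9 → residual 0.1 km
  Receiver 2: calculated 258.2 vs reported 258.3 → residual 0.1 km
  Receiver 3: calculated 61.2 vs reported 19.6 → residual 41.6 km
Receiver 0, Receiver 1, Receiver 2 are mutually consistent (residuals ≈ 0); Receiver 3 is off by 41.6 km.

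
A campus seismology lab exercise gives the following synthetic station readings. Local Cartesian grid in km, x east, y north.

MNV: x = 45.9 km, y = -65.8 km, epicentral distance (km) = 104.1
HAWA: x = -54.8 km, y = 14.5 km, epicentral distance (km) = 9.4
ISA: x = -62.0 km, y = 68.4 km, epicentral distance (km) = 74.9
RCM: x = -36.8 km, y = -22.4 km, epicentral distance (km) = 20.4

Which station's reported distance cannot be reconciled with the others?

Solve using three stations at a time. Using MNV, ISA, RCM (subtract circle equations pairwise → linear system) gives (x, y) ≈ (-36.3, -2.0).
Distances from that point to each station vs reported:
  MNV: calculated 104.1 vs reported 104.1 → residual 0.0 km
  HAWA: calculated 24.7 vs reported 9.4 → residual 15.3 km
  ISA: calculated 74.9 vs reported 74.9 → residual 0.0 km
  RCM: calculated 20.4 vs reported 20.4 → residual 0.0 km
MNV, ISA, RCM are mutually consistent (residuals ≈ 0); HAWA is off by 15.3 km.

HAWA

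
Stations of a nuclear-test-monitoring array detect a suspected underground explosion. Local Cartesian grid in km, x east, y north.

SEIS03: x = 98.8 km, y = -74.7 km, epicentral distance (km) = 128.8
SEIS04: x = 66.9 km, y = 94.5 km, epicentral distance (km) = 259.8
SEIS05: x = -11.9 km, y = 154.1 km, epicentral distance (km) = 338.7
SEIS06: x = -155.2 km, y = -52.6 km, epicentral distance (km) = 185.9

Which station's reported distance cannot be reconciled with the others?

SEIS05

Solve using three stations at a time. Using SEIS03, SEIS04, SEIS06 (subtract circle equations pairwise → linear system) gives (x, y) ≈ (-0.9, -156.3).
Distances from that point to each station vs reported:
  SEIS03: calculated 128.8 vs reported 128.8 → residual 0.0 km
  SEIS04: calculated 259.8 vs reported 259.8 → residual 0.0 km
  SEIS05: calculated 310.6 vs reported 338.7 → residual 28.1 km
  SEIS06: calculated 185.9 vs reported 185.9 → residual 0.0 km
SEIS03, SEIS04, SEIS06 are mutually consistent (residuals ≈ 0); SEIS05 is off by 28.1 km.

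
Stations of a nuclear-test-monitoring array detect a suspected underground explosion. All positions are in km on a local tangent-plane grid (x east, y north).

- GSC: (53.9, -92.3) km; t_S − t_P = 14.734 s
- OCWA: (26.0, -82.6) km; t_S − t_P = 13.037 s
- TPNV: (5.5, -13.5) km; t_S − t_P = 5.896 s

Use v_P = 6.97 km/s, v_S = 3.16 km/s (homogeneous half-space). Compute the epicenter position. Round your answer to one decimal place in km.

(39.2, -8.4)

Distance from S−P lag: d = Δt · v_P v_S / (v_P − v_S) = Δt · (6.97·3.16)/(6.97−3.16) ≈ 5.7809·Δt.
So d_GSC = 85.18, d_OCWA = 75.37, d_TPNV = 34.08 km.
Circle about each station: (x − 53.9)² + (y + 92.3)² = 85.18²; (x − 26.0)² + (y + 82.6)² = 75.37²; (x − 5.5)² + (y + 13.5)² = 34.08².
Subtracting pairs of circle equations eliminates x²+y² and gives linear equations (the radical axes):
-55.8 x + 19.4 y = -2350.74
-96.8 x + 157.6 y = -5117.81
Solving the 2×2 system: x ≈ 39.2, y ≈ -8.4 km.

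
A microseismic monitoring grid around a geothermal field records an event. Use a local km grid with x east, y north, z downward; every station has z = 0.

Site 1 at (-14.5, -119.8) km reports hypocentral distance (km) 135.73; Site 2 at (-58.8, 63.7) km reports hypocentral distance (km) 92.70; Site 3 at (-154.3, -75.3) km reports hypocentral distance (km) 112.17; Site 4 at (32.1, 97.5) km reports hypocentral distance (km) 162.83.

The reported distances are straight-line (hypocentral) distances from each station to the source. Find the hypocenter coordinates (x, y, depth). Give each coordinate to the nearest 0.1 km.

Each station gives a sphere (x−x_i)² + (y−y_i)² + z² = d_i² (stations at z=0).
Subtracting the Site 1 sphere from Site 2 and Site 3: z² cancels, leaving linear equations in x and y:
-88.6 x + 367.0 y = 2782.18
-279.6 x + 89.0 y = 20756.81
Solving: x ≈ -77.803, y ≈ -11.202 km (keep extra digits for the depth step; rounded: -77.8, -11.2).
Then from the Site 1 sphere: z² = 135.73² − (x + 14.5)² − (y + 119.8)² with x = -77.803, y = -11.202, so z ≈ 51.204 ≈ 51.2 km.
Check against Site 4 (with the unrounded solution): distance 162.84 ≈ 162.83 km. ✓

(-77.8, -11.2, 51.2)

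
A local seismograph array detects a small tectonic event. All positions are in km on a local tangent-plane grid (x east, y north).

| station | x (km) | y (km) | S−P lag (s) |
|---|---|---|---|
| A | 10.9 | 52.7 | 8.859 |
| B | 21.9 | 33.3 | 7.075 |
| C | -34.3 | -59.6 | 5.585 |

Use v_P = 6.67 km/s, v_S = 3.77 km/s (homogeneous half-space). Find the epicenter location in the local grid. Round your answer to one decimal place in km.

Distance from S−P lag: d = Δt · v_P v_S / (v_P − v_S) = Δt · (6.67·3.77)/(6.67−3.77) ≈ 8.6710·Δt.
So d_A = 76.82, d_B = 61.35, d_C = 48.43 km.
Circle about each station: (x − 10.9)² + (y − 52.7)² = 76.82²; (x − 21.9)² + (y − 33.3)² = 61.35²; (x + 34.3)² + (y + 59.6)² = 48.43².
Subtracting the A equation from the B and C equations removes the quadratic terms:
22.0 x − 38.8 y = 829.89
-90.4 x − 224.6 y = 5388.40
Solving the 2×2 system: x ≈ -2.7, y ≈ -22.9 km.

x ≈ -2.7 km, y ≈ -22.9 km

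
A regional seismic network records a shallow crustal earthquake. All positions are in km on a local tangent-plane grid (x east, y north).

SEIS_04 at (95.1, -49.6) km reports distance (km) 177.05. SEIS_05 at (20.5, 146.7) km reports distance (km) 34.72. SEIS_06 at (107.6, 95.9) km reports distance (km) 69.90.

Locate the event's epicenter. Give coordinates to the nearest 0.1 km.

Circle about each station: (x − 95.1)² + (y + 49.6)² = 177.05²; (x − 20.5)² + (y − 146.7)² = 34.72²; (x − 107.6)² + (y − 95.9)² = 69.90².
Subtracting pairs of circle equations eliminates x²+y² and gives linear equations (the radical axes):
-149.2 x + 392.6 y = 40578.19
25.0 x + 291.0 y = 35731.09
Solving the 2×2 system: x ≈ 41.7, y ≈ 119.2 km.

(41.7, 119.2)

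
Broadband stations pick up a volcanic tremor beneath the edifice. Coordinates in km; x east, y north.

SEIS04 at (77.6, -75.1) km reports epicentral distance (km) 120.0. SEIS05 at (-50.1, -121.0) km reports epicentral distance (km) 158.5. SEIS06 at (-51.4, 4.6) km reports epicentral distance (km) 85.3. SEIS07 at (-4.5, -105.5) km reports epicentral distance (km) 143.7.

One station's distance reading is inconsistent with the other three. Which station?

Solve using three stations at a time. Using SEIS04, SEIS06, SEIS07 (subtract circle equations pairwise → linear system) gives (x, y) ≈ (28.5, 34.3).
Distances from that point to each station vs reported:
  SEIS04: calculated 119.9 vs reported 120.0 → residual 0.1 km
  SEIS05: calculated 174.1 vs reported 158.5 → residual 15.6 km
  SEIS06: calculated 85.2 vs reported 85.3 → residual 0.1 km
  SEIS07: calculated 143.7 vs reported 143.7 → residual 0.0 km
SEIS04, SEIS06, SEIS07 are mutually consistent (residuals ≈ 0); SEIS05 is off by 15.6 km.

SEIS05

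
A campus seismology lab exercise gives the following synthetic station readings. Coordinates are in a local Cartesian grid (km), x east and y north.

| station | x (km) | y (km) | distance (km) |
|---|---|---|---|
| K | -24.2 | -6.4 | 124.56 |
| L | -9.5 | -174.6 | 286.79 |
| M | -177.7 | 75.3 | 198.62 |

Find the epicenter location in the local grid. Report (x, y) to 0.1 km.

17.7 km east, 110.9 km north

Circle about each station: (x + 24.2)² + (y + 6.4)² = 124.56²; (x + 9.5)² + (y + 174.6)² = 286.79²; (x + 177.7)² + (y − 75.3)² = 198.62².
Subtracting the K equation from the L and M equations removes the quadratic terms:
29.4 x − 336.4 y = -36784.50
-307.0 x + 163.4 y = 12686.07
Solving the 2×2 system: x ≈ 17.7, y ≈ 110.9 km.
Check against K (with the unrounded x, y): √((x + 24.2)²+(y + 6.4)²) = 124.55 ≈ 124.56 km. ✓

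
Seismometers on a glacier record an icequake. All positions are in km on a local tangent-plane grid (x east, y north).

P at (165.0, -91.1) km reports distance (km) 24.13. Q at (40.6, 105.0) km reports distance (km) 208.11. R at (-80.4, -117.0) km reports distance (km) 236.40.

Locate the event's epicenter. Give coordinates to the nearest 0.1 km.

151.5 km east, -71.1 km north

Circle about each station: (x − 165.0)² + (y + 91.1)² = 24.13²; (x − 40.6)² + (y − 105.0)² = 208.11²; (x + 80.4)² + (y + 117.0)² = 236.40².
Subtracting pairs of circle equations eliminates x²+y² and gives linear equations (the radical axes):
-248.8 x + 392.2 y = -65578.37
-490.8 x − 51.8 y = -70673.75
Solving the 2×2 system: x ≈ 151.5, y ≈ -71.1 km.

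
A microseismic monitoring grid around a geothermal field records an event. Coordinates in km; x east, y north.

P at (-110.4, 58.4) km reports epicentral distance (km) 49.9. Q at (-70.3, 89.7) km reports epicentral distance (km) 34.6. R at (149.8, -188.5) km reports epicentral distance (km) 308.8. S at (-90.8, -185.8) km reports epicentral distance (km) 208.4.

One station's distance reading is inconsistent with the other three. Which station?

Solve using three stations at a time. Using P, R, S (subtract circle equations pairwise → linear system) gives (x, y) ≈ (-76.1, 22.1).
Distances from that point to each station vs reported:
  P: calculated 50.0 vs reported 49.9 → residual 0.1 km
  Q: calculated 67.8 vs reported 34.6 → residual 33.2 km
  R: calculated 308.8 vs reported 308.8 → residual 0.0 km
  S: calculated 208.4 vs reported 208.4 → residual 0.0 km
P, R, S are mutually consistent (residuals ≈ 0); Q is off by 33.2 km.

Q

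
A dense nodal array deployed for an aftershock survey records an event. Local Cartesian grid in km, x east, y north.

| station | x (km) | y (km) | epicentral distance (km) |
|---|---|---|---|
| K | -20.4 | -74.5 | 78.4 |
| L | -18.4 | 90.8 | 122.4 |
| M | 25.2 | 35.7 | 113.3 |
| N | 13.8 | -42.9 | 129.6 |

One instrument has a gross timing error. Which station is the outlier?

Solve using three stations at a time. Using K, L, M (subtract circle equations pairwise → linear system) gives (x, y) ≈ (-74.6, -17.9).
Distances from that point to each station vs reported:
  K: calculated 78.3 vs reported 78.4 → residual 0.1 km
  L: calculated 122.4 vs reported 122.4 → residual 0.0 km
  M: calculated 113.3 vs reported 113.3 → residual 0.0 km
  N: calculated 91.8 vs reported 129.6 → residual 37.8 km
K, L, M are mutually consistent (residuals ≈ 0); N is off by 37.8 km.

N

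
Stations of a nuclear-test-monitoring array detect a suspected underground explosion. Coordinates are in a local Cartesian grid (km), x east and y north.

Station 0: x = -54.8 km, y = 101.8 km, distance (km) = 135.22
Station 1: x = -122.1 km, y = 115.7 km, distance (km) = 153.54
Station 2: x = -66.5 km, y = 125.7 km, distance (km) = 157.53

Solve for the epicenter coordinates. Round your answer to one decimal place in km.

Circle about each station: (x + 54.8)² + (y − 101.8)² = 135.22²; (x + 122.1)² + (y − 115.7)² = 153.54²; (x + 66.5)² + (y − 125.7)² = 157.53².
Subtracting the Station 0 equation from the Station 1 and Station 2 equations removes the quadratic terms:
-134.6 x + 27.8 y = 9638.54
-23.4 x + 47.8 y = 325.21
Solving the 2×2 system: x ≈ -78.1, y ≈ -31.4 km.
Check against Station 0 (with the unrounded x, y): √((x + 54.8)²+(y − 101.8)²) = 135.25 ≈ 135.22 km. ✓

-78.1 km east, -31.4 km north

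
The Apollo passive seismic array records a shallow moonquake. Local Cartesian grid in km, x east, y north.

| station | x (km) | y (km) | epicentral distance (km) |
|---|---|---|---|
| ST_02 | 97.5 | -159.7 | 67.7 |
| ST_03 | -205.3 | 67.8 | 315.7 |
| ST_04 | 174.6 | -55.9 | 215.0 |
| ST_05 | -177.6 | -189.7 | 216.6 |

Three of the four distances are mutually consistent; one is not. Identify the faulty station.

Solve using three stations at a time. Using ST_02, ST_03, ST_05 (subtract circle equations pairwise → linear system) gives (x, y) ≈ (33.0, -139.2).
Distances from that point to each station vs reported:
  ST_02: calculated 67.6 vs reported 67.7 → residual 0.1 km
  ST_03: calculated 315.7 vs reported 315.7 → residual 0.0 km
  ST_04: calculated 164.3 vs reported 215.0 → residual 50.7 km
  ST_05: calculated 216.6 vs reported 216.6 → residual 0.0 km
ST_02, ST_03, ST_05 are mutually consistent (residuals ≈ 0); ST_04 is off by 50.7 km.

ST_04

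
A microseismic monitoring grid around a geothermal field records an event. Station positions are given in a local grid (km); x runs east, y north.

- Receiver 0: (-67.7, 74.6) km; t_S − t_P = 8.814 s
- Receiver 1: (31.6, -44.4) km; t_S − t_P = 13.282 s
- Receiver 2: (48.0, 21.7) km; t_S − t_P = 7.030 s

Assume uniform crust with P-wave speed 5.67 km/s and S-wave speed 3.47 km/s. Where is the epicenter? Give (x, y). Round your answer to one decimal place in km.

x ≈ 11.1 km, y ≈ 72.6 km

Distance from S−P lag: d = Δt · v_P v_S / (v_P − v_S) = Δt · (5.67·3.47)/(5.67−3.47) ≈ 8.9431·Δt.
So d_Receiver 0 = 78.82, d_Receiver 1 = 118.78, d_Receiver 2 = 62.87 km.
Circle about each station: (x + 67.7)² + (y − 74.6)² = 78.82²; (x − 31.6)² + (y + 44.4)² = 118.78²; (x − 48.0)² + (y − 21.7)² = 62.87².
Subtracting the Receiver 0 equation from the Receiver 1 and Receiver 2 equations removes the quadratic terms:
198.6 x − 238.0 y = -15074.63
231.4 x − 105.8 y = -5113.60
Solving the 2×2 system: x ≈ 11.1, y ≈ 72.6 km.
Check against Receiver 0 (with the unrounded x, y): √((x + 67.7)²+(y − 74.6)²) = 78.82 ≈ 78.82 km. ✓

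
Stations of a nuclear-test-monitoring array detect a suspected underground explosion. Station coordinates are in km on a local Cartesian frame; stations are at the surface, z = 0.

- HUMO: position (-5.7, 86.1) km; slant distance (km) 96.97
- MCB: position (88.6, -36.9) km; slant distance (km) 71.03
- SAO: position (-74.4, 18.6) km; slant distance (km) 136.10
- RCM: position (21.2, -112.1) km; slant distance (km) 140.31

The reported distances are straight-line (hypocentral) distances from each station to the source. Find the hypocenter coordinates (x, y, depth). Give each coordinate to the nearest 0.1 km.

x ≈ 58.3 km, y ≈ 19.8 km, depth ≈ 30.2 km

Each station gives a sphere (x−x_i)² + (y−y_i)² + z² = d_i² (stations at z=0).
Subtracting the HUMO sphere from MCB and SAO: z² cancels, leaving linear equations in x and y:
188.6 x − 246.0 y = 6123.79
-137.4 x − 135.0 y = -10684.41
Solving: x ≈ 58.302, y ≈ 19.805 km (keep extra digits for the depth step; rounded: 58.3, 19.8).
Then from the HUMO sphere: z² = 96.97² − (x + 5.7)² − (y − 86.1)² with x = 58.302, y = 19.805, so z ≈ 30.198 ≈ 30.2 km.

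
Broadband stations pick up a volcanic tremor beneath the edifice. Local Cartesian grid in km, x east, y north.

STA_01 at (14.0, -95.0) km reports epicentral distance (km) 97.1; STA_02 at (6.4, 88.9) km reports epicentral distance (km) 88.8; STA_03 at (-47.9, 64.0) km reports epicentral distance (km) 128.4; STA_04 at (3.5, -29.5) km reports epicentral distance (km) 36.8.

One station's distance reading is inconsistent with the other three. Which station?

Solve using three stations at a time. Using STA_01, STA_02, STA_04 (subtract circle equations pairwise → linear system) gives (x, y) ≈ (23.0, 1.7).
Distances from that point to each station vs reported:
  STA_01: calculated 97.1 vs reported 97.1 → residual 0.0 km
  STA_02: calculated 88.8 vs reported 88.8 → residual 0.0 km
  STA_03: calculated 94.4 vs reported 128.4 → residual 34.0 km
  STA_04: calculated 36.8 vs reported 36.8 → residual 0.0 km
STA_01, STA_02, STA_04 are mutually consistent (residuals ≈ 0); STA_03 is off by 34.0 km.

STA_03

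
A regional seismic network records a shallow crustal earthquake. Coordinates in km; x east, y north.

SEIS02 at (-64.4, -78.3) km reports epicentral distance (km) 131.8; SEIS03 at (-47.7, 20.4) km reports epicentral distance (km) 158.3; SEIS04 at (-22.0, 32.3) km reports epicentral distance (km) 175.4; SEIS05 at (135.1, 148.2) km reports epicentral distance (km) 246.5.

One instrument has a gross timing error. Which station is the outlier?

SEIS04

Solve using three stations at a time. Using SEIS02, SEIS03, SEIS05 (subtract circle equations pairwise → linear system) gives (x, y) ≈ (67.0, -88.7).
Distances from that point to each station vs reported:
  SEIS02: calculated 131.8 vs reported 131.8 → residual 0.0 km
  SEIS03: calculated 158.3 vs reported 158.3 → residual 0.0 km
  SEIS04: calculated 150.2 vs reported 175.4 → residual 25.2 km
  SEIS05: calculated 246.5 vs reported 246.5 → residual 0.0 km
SEIS02, SEIS03, SEIS05 are mutually consistent (residuals ≈ 0); SEIS04 is off by 25.2 km.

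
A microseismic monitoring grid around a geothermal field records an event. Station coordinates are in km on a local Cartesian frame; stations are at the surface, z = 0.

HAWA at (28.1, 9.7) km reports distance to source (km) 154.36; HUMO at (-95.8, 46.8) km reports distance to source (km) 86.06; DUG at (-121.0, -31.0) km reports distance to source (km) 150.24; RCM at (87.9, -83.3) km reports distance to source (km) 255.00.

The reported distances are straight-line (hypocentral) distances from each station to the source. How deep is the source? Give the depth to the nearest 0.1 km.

Each station gives a sphere (x−x_i)² + (y−y_i)² + z² = d_i² (stations at z=0).
Subtracting the HAWA sphere from HUMO and DUG: z² cancels, leaving linear equations in x and y:
-247.8 x + 74.2 y = 26904.87
-298.2 x − 81.4 y = 15973.25
Solving: x ≈ -79.799, y ≈ 96.102 km (keep extra digits for the depth step; rounded: -79.8, 96.1).
Then from the HAWA sphere: z² = 154.36² − (x − 28.1)² − (y − 9.7)² with x = -79.799, y = 96.102, so z ≈ 68.699 ≈ 68.7 km.

68.7 km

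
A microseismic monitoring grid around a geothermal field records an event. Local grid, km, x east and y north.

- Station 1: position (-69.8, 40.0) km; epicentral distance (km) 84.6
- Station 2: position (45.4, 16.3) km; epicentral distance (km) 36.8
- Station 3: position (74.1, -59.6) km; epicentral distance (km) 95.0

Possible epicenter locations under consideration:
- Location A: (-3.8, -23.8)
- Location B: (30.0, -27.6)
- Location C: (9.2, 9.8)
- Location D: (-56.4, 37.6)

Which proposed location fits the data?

Location C

For each candidate, compare |candidate − station| to the reported distance:
Location A: residuals Station 1 7.2, Station 2 26.7, Station 3 9.3 → max 26.7 km
Location B: residuals Station 1 35.9, Station 2 9.7, Station 3 40.5 → max 40.5 km
Location C: residuals Station 1 0.0, Station 2 0.0, Station 3 0.0 → max 0.0 km
Location D: residuals Station 1 71.0, Station 2 67.2, Station 3 67.7 → max 71.0 km
Only Location C has all residuals ≈ 0.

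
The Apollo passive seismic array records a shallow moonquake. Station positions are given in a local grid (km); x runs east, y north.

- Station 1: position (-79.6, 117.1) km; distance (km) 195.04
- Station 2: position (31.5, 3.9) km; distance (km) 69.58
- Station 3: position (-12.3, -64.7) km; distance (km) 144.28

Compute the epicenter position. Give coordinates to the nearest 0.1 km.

x ≈ 95.5 km, y ≈ 31.2 km

Circle about each station: (x + 79.6)² + (y − 117.1)² = 195.04²; (x − 31.5)² + (y − 3.9)² = 69.58²; (x + 12.3)² + (y + 64.7)² = 144.28².
Subtracting pairs of circle equations eliminates x²+y² and gives linear equations (the radical axes):
222.2 x − 226.4 y = 14158.12
134.6 x − 363.6 y = 1512.69
Solving the 2×2 system: x ≈ 95.5, y ≈ 31.2 km.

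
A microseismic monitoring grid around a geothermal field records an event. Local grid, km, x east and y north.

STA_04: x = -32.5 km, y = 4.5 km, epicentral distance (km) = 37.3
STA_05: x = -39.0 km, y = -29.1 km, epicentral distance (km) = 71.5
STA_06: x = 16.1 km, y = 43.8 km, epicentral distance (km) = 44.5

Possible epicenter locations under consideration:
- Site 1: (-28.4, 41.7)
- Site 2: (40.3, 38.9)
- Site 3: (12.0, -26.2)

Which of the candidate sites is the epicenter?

Site 1

For each candidate, compare |candidate − station| to the reported distance:
Site 1: residuals STA_04 0.1, STA_05 0.1, STA_06 0.0 → max 0.1 km
Site 2: residuals STA_04 43.2, STA_05 33.0, STA_06 19.8 → max 43.2 km
Site 3: residuals STA_04 16.8, STA_05 20.4, STA_06 25.6 → max 25.6 km
Only Site 1 has all residuals ≈ 0.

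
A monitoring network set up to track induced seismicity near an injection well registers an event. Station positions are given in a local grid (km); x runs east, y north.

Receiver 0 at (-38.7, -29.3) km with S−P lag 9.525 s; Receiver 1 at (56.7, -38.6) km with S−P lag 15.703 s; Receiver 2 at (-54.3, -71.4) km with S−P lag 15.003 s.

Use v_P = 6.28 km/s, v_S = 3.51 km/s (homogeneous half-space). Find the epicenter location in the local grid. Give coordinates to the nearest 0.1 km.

x ≈ -34.9 km, y ≈ 46.4 km

Distance from S−P lag: d = Δt · v_P v_S / (v_P − v_S) = Δt · (6.28·3.51)/(6.28−3.51) ≈ 7.9577·Δt.
So d_Receiver 0 = 75.80, d_Receiver 1 = 124.96, d_Receiver 2 = 119.39 km.
Circle about each station: (x + 38.7)² + (y + 29.3)² = 75.80²; (x − 56.7)² + (y + 38.6)² = 124.96²; (x + 54.3)² + (y + 71.4)² = 119.39².
Subtracting the Receiver 0 equation from the Receiver 1 and Receiver 2 equations removes the quadratic terms:
190.8 x − 18.6 y = -7520.69
-31.2 x − 84.2 y = -2818.06
Solving the 2×2 system: x ≈ -34.9, y ≈ 46.4 km.
Check against Receiver 0 (with the unrounded x, y): √((x + 38.7)²+(y + 29.3)²) = 75.79 ≈ 75.80 km. ✓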